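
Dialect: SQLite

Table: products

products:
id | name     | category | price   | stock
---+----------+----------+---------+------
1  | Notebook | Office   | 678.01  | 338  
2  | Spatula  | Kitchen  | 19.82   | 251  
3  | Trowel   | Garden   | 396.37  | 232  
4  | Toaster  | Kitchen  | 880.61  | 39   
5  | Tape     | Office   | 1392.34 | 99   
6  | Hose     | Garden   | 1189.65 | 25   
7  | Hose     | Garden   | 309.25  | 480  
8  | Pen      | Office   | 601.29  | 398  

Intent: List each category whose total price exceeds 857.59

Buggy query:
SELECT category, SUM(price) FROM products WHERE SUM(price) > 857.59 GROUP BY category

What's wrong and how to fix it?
Bug: Aggregate functions cannot appear in a WHERE clause

Fix: Use HAVING (which filters groups after aggregation) instead of WHERE

Corrected query:
SELECT category, SUM(price) FROM products GROUP BY category HAVING SUM(price) > 857.59

Result:
category | SUM(price)
---------+-----------
Garden   | 1895.27   
Kitchen  | 900.43    
Office   | 2671.64   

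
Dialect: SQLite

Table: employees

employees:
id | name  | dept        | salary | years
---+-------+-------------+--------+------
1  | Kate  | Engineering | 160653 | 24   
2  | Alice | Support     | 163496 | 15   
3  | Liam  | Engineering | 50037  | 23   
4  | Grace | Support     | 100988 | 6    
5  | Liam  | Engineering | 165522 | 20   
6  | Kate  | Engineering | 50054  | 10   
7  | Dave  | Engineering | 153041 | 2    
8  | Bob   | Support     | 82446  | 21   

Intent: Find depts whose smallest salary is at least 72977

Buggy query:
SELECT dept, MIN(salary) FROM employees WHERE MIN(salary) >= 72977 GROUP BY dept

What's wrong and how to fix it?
Bug: Aggregates like MIN are computed per group after WHERE runs

Fix: Replace WHERE with HAVING after the GROUP BY

Corrected query:
SELECT dept, MIN(salary) FROM employees GROUP BY dept HAVING MIN(salary) >= 72977

Result:
dept    | MIN(salary)
--------+------------
Support | 82446      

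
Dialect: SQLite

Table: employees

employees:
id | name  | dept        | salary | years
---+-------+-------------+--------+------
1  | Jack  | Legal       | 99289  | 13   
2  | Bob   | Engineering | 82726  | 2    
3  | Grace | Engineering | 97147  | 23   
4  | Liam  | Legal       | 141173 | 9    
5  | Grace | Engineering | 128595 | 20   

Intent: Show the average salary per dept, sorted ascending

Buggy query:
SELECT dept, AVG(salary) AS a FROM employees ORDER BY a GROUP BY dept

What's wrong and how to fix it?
Bug: GROUP BY must precede ORDER BY

Fix: Reorder: SELECT … FROM … GROUP BY … ORDER BY …

Corrected query:
SELECT dept, AVG(salary) AS a FROM employees GROUP BY dept ORDER BY a

Result:
dept        | a            
------------+--------------
Engineering | 102822.666667
Legal       | 120231       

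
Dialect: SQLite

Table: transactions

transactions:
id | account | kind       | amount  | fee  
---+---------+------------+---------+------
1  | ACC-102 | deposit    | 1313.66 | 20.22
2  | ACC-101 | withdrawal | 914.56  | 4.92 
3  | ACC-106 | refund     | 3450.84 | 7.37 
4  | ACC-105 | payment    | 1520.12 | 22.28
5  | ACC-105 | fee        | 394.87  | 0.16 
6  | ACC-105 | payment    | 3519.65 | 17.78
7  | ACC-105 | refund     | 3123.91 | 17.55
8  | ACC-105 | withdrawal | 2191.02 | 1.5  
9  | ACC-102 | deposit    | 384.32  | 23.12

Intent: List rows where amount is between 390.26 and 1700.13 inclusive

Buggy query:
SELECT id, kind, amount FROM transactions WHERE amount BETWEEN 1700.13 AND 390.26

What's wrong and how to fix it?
Bug: The bounds are reversed; BETWEEN a AND b requires a <= b to match anything

Fix: Swap the bounds so the smaller value comes first

Corrected query:
SELECT id, kind, amount FROM transactions WHERE amount BETWEEN 390.26 AND 1700.13

Result:
id | kind       | amount 
---+------------+--------
1  | deposit    | 1313.66
2  | withdrawal | 914.56 
4  | payment    | 1520.12
5  | fee        | 394.87 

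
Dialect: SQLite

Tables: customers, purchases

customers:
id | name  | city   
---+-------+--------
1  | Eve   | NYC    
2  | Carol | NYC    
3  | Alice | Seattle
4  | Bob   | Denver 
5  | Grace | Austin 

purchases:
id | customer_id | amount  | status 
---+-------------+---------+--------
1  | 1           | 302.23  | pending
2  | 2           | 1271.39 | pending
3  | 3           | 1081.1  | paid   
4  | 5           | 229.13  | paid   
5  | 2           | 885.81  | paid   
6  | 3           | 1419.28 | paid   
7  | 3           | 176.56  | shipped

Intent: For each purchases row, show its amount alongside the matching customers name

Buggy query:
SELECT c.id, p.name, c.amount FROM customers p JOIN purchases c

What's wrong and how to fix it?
Bug: JOIN with no ON clause produces a cartesian product; every purchases row pairs with every customers row

Fix: Specify the join condition linking the foreign key to the parent id

Corrected query:
SELECT c.id, p.name, c.amount FROM customers p JOIN purchases c ON c.customer_id = p.id

Result:
id | name  | amount 
---+-------+--------
1  | Eve   | 302.23 
2  | Carol | 1271.39
3  | Alice | 1081.1 
4  | Grace | 229.13 
5  | Carol | 885.81 
6  | Alice | 1419.28
7  | Alice | 176.56 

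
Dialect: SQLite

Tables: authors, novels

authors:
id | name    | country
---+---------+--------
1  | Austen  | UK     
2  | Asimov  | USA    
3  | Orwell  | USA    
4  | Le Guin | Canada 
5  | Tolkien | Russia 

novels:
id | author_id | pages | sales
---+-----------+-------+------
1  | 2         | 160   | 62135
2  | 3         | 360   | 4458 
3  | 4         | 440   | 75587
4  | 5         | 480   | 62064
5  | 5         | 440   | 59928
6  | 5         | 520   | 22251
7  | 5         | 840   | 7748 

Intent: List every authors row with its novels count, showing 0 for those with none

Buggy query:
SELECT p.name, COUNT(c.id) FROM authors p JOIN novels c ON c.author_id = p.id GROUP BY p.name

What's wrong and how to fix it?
Bug: INNER JOIN drops authors rows that have no matching novels rows

Fix: Switch to LEFT JOIN to retain unmatched parent rows

Corrected query:
SELECT p.name, COUNT(c.id) FROM authors p LEFT JOIN novels c ON c.author_id = p.id GROUP BY p.name

Result:
name    | COUNT(c.id)
--------+------------
Asimov  | 1          
Austen  | 0          
Le Guin | 1          
Orwell  | 1          
Tolkien | 4          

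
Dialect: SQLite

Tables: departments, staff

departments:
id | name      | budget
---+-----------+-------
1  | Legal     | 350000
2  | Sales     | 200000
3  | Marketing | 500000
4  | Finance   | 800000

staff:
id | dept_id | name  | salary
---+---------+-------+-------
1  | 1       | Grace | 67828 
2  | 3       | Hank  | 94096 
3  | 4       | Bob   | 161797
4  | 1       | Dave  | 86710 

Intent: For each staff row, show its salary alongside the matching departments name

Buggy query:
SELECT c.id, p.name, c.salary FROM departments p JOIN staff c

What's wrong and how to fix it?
Bug: JOIN with no ON clause produces a cartesian product; every staff row pairs with every departments row

Fix: Specify the join condition linking the foreign key to the parent id

Corrected query:
SELECT c.id, p.name, c.salary FROM departments p JOIN staff c ON c.dept_id = p.id

Result:
id | name      | salary
---+-----------+-------
1  | Legal     | 67828 
2  | Marketing | 94096 
3  | Finance   | 161797
4  | Legal     | 86710 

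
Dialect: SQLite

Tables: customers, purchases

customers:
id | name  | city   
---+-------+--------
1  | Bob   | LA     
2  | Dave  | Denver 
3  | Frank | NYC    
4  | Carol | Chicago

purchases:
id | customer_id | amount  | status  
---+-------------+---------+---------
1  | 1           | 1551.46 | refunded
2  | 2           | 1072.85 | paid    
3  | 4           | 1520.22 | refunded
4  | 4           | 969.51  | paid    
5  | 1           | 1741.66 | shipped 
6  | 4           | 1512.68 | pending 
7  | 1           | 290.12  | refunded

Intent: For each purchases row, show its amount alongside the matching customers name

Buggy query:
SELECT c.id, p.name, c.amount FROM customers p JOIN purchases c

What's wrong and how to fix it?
Bug: Missing join condition: each purchases row is matched to all customers rows instead of just its own

Fix: Specify the join condition linking the foreign key to the parent id

Corrected query:
SELECT c.id, p.name, c.amount FROM customers p JOIN purchases c ON c.customer_id = p.id

Result:
id | name  | amount 
---+-------+--------
1  | Bob   | 1551.46
2  | Dave  | 1072.85
3  | Carol | 1520.22
4  | Carol | 969.51 
5  | Bob   | 1741.66
6  | Carol | 1512.68
7  | Bob   | 290.12 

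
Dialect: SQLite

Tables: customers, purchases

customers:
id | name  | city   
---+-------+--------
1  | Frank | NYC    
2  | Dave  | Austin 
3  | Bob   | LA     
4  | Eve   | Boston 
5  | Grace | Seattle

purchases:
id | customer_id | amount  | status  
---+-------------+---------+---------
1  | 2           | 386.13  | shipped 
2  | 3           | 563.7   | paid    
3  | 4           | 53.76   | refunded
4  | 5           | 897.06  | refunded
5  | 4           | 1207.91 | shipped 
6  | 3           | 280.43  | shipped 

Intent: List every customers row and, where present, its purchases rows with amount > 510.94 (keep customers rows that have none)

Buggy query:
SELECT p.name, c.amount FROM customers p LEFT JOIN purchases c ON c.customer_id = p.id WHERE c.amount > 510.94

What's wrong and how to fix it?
Bug: A WHERE condition on the right-hand table after LEFT JOIN drops unmatched parents

Fix: Put 'c.amount > 510.94' in the JOIN's ON clause instead of WHERE

Corrected query:
SELECT p.name, c.amount FROM customers p LEFT JOIN purchases c ON c.customer_id = p.id AND c.amount > 510.94

Result:
name  | amount 
------+--------
Frank | NULL   
Dave  | NULL   
Bob   | 563.7  
Eve   | 1207.91
Grace | 897.06 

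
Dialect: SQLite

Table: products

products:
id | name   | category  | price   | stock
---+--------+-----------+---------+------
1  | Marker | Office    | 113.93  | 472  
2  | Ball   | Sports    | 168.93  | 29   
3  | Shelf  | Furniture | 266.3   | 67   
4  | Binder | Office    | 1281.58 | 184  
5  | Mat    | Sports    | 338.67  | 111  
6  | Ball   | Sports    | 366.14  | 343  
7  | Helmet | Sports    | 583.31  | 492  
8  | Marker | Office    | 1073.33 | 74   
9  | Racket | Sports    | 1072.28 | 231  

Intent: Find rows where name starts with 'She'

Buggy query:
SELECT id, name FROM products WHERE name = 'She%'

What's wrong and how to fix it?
Bug: Wildcards only work with LIKE; '=' treats '%' as a literal character

Fix: Replace '=' with LIKE so 'She%' is treated as a pattern

Corrected query:
SELECT id, name FROM products WHERE name LIKE 'She%'

Result:
id | name 
---+------
3  | Shelf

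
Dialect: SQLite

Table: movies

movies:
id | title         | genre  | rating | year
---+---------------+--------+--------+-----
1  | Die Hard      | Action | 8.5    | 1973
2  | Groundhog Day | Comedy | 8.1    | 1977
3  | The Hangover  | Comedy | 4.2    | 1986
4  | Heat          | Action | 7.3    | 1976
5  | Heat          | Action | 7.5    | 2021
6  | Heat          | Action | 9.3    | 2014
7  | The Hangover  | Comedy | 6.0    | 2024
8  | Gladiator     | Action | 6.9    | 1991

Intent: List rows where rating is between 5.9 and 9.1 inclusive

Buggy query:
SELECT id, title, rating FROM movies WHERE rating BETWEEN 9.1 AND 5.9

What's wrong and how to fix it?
Bug: The bounds are reversed; BETWEEN a AND b requires a <= b to match anything

Fix: Swap the bounds so the smaller value comes first

Corrected query:
SELECT id, title, rating FROM movies WHERE rating BETWEEN 5.9 AND 9.1

Result:
id | title         | rating
---+---------------+-------
1  | Die Hard      | 8.5   
2  | Groundhog Day | 8.1   
4  | Heat          | 7.3   
5  | Heat          | 7.5   
7  | The Hangover  | 6     
8  | Gladiator     | 6.9   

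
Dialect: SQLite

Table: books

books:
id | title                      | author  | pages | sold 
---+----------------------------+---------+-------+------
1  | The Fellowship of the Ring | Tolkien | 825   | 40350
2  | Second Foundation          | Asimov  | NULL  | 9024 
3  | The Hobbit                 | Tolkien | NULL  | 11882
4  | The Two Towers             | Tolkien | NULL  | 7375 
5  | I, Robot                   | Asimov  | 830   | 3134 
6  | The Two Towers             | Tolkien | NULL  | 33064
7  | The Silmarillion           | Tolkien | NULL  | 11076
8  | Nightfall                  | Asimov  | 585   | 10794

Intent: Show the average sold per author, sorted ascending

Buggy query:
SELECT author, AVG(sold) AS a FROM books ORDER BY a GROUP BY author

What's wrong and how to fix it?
Bug: GROUP BY must precede ORDER BY

Fix: Reorder: SELECT … FROM … GROUP BY … ORDER BY …

Corrected query:
SELECT author, AVG(sold) AS a FROM books GROUP BY author ORDER BY a

Result:
author  | a          
--------+------------
Asimov  | 7650.666667
Tolkien | 20749.4    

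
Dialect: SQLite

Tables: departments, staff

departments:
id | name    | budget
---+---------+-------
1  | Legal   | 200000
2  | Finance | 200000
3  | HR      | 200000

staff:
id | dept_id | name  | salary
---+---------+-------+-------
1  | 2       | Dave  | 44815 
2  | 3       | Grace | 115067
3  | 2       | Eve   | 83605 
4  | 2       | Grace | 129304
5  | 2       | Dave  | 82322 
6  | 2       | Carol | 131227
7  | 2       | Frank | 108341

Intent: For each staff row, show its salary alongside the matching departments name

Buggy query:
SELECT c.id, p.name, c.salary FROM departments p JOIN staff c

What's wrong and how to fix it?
Bug: Missing join condition: each staff row is matched to all departments rows instead of just its own

Fix: Add ON c.dept_id = p.id to the JOIN

Corrected query:
SELECT c.id, p.name, c.salary FROM departments p JOIN staff c ON c.dept_id = p.id

Result:
id | name    | salary
---+---------+-------
1  | Finance | 44815 
2  | HR      | 115067
3  | Finance | 83605 
4  | Finance | 129304
5  | Finance | 82322 
6  | Finance | 131227
7  | Finance | 108341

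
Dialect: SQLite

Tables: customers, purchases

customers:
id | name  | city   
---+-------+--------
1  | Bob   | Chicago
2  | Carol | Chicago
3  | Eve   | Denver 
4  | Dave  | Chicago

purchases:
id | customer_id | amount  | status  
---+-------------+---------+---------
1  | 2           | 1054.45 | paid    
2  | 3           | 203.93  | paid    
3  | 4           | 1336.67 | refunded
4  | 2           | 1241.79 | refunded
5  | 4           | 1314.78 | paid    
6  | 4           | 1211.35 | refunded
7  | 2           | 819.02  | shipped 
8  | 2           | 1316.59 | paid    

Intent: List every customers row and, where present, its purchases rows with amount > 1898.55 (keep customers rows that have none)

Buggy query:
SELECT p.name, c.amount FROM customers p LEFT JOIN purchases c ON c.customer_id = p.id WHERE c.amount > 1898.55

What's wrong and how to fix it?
Bug: A WHERE condition on the right-hand table after LEFT JOIN drops unmatched parents

Fix: Move the right-table condition into the ON clause so unmatched parents are kept

Corrected query:
SELECT p.name, c.amount FROM customers p LEFT JOIN purchases c ON c.customer_id = p.id AND c.amount > 1898.55

Result:
name  | amount
------+-------
Bob   | NULL  
Carol | NULL  
Eve   | NULL  
Dave  | NULL  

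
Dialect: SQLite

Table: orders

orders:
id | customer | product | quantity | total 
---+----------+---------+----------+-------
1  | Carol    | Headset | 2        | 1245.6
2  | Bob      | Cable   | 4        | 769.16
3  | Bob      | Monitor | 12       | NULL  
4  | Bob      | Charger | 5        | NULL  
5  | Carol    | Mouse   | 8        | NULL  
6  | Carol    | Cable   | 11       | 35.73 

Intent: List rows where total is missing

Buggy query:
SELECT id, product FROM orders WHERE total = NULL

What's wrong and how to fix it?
Bug: Comparing to NULL with '=' never matches; NULL = NULL is unknown, not true

Fix: Replace '= NULL' with 'IS NULL'

Corrected query:
SELECT id, product FROM orders WHERE total IS NULL

Result:
id | product
---+--------
3  | Monitor
4  | Charger
5  | Mouse  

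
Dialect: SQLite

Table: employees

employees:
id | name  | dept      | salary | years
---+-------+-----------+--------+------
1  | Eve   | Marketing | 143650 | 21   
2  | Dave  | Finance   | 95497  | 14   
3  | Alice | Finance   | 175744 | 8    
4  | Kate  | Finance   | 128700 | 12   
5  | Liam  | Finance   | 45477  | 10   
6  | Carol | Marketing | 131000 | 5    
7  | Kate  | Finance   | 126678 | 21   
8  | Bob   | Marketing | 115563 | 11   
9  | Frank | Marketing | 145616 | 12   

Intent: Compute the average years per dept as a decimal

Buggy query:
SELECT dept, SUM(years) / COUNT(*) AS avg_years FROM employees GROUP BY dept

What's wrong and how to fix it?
Bug: SUM(years) and COUNT(*) are both integers; the division truncates the fractional part

Fix: Multiply by 1.0 (or CAST to REAL) to force floating-point division

Corrected query:
SELECT dept, SUM(years) * 1.0 / COUNT(*) AS avg_years FROM employees GROUP BY dept

Result:
dept      | avg_years
----------+----------
Finance   | 13       
Marketing | 12.25    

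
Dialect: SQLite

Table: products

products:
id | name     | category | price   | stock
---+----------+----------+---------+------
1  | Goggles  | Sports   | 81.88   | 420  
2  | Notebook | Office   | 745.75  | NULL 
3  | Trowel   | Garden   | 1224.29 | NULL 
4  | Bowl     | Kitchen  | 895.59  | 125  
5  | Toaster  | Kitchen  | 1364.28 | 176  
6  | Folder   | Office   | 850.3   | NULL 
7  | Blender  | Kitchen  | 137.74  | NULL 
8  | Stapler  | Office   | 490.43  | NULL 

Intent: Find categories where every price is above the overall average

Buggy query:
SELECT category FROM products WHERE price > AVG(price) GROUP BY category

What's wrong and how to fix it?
Bug: AVG() is an aggregate; it can't sit directly in WHERE

Fix: Compute the overall average in a scalar subquery and compare each group's MIN against it in HAVING

Corrected query:
SELECT category FROM products GROUP BY category HAVING MIN(price) > (SELECT AVG(price) FROM products)

Result:
category
--------
Garden  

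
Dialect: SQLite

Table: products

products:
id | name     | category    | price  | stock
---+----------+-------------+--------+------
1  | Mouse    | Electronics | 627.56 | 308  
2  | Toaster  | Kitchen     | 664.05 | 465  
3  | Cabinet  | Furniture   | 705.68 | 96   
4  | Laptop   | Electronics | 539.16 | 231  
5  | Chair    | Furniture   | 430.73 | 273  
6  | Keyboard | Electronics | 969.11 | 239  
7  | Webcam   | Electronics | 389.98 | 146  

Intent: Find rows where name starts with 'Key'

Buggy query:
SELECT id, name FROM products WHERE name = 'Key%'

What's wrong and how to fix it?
Bug: '=' compares the literal string including the % character; pattern matching needs LIKE

Fix: Use LIKE for wildcard pattern matching

Corrected query:
SELECT id, name FROM products WHERE name LIKE 'Key%'

Result:
id | name    
---+---------
6  | Keyboard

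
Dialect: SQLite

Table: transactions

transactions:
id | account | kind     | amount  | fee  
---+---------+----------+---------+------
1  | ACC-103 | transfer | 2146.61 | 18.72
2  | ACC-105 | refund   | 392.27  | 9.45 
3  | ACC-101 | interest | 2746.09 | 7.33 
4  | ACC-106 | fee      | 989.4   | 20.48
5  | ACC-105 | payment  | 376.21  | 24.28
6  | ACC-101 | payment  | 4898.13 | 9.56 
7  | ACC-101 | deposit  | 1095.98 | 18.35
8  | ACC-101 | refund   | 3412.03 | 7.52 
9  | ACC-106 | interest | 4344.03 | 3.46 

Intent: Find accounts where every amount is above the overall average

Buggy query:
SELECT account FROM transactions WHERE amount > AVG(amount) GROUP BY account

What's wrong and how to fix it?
Bug: AVG() is an aggregate; it can't sit directly in WHERE

Fix: Compute the overall average in a scalar subquery and compare each group's MIN against it in HAVING

Corrected query:
SELECT account FROM transactions GROUP BY account HAVING MIN(amount) > (SELECT AVG(amount) FROM transactions)

Result:
(no rows)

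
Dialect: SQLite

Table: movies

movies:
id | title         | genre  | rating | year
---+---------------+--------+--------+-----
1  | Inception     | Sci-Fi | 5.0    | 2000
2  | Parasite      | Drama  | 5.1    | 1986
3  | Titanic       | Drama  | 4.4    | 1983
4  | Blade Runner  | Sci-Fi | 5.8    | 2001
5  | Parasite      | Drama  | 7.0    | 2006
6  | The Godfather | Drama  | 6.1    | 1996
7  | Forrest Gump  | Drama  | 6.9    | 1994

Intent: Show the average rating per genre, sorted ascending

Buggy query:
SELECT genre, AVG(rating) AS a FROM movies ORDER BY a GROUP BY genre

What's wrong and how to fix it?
Bug: ORDER BY appears before GROUP BY; SQL clause order requires GROUP BY first

Fix: Move ORDER BY to the end, after GROUP BY

Corrected query:
SELECT genre, AVG(rating) AS a FROM movies GROUP BY genre ORDER BY a

Result:
genre  | a  
-------+----
Sci-Fi | 5.4
Drama  | 5.9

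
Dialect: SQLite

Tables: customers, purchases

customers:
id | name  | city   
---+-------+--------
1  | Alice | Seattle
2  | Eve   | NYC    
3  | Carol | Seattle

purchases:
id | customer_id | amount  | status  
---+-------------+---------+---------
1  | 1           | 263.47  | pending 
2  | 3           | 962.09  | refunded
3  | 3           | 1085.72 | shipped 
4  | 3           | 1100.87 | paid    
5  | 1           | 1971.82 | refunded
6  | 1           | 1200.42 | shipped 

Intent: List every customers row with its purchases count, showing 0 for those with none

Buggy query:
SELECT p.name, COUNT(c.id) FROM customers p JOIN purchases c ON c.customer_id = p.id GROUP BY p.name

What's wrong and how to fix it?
Bug: An inner join excludes parents with zero children

Fix: Use LEFT JOIN so parents without children still appear (COUNT(c.id) gives 0)

Corrected query:
SELECT p.name, COUNT(c.id) FROM customers p LEFT JOIN purchases c ON c.customer_id = p.id GROUP BY p.name

Result:
name  | COUNT(c.id)
------+------------
Alice | 3          
Carol | 3          
Eve   | 0          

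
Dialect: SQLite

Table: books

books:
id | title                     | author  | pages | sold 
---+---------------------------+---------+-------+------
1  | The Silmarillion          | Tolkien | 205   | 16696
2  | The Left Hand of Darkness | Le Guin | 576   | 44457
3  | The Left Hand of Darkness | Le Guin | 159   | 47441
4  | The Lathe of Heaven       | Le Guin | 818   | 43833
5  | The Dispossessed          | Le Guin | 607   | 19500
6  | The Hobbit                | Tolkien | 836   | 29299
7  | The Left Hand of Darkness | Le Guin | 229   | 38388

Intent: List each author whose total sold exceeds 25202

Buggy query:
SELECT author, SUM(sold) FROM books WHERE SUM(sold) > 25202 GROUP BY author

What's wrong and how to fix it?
Bug: SUM(sold) is an aggregate, but WHERE filters rows before aggregation

Fix: Move the aggregate condition to a HAVING clause

Corrected query:
SELECT author, SUM(sold) FROM books GROUP BY author HAVING SUM(sold) > 25202

Result:
author  | SUM(sold)
--------+----------
Le Guin | 193619   
Tolkien | 45995    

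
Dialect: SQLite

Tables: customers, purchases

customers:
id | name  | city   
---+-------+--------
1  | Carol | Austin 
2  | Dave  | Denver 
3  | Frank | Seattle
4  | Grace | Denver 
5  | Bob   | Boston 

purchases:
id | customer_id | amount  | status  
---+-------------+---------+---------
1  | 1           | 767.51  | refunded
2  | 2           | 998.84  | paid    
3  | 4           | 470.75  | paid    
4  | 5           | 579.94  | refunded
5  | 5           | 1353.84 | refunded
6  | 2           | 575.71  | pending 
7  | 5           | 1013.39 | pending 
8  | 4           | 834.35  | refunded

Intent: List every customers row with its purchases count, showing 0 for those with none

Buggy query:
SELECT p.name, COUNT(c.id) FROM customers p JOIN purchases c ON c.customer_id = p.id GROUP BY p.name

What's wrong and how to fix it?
Bug: An inner join excludes parents with zero children

Fix: Switch to LEFT JOIN to retain unmatched parent rows

Corrected query:
SELECT p.name, COUNT(c.id) FROM customers p LEFT JOIN purchases c ON c.customer_id = p.id GROUP BY p.name

Result:
name  | COUNT(c.id)
------+------------
Bob   | 3          
Carol | 1          
Dave  | 2          
Frank | 0          
Grace | 2          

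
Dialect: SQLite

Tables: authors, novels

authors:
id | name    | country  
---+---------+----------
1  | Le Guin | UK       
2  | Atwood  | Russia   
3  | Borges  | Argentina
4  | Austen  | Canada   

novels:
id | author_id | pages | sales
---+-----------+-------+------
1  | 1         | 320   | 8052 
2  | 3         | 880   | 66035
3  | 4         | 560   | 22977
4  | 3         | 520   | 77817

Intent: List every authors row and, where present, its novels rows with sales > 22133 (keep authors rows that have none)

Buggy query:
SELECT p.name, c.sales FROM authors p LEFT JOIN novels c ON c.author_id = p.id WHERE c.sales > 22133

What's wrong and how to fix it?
Bug: A WHERE condition on the right-hand table after LEFT JOIN drops unmatched parents

Fix: Move the right-table condition into the ON clause so unmatched parents are kept

Corrected query:
SELECT p.name, c.sales FROM authors p LEFT JOIN novels c ON c.author_id = p.id AND c.sales > 22133

Result:
name    | sales
--------+------
Le Guin | NULL 
Atwood  | NULL 
Borges  | 66035
Borges  | 77817
Austen  | 22977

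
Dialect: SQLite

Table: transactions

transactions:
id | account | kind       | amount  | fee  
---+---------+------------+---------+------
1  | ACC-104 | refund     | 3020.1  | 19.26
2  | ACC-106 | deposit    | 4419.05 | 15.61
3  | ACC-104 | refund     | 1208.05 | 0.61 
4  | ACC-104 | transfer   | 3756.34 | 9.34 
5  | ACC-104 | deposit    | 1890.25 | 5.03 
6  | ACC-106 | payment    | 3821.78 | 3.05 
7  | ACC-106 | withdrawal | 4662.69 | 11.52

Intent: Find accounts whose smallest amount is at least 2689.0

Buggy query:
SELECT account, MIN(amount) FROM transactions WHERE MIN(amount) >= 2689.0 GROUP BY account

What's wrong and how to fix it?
Bug: MIN() in WHERE is a misuse of aggregate

Fix: Replace WHERE with HAVING after the GROUP BY

Corrected query:
SELECT account, MIN(amount) FROM transactions GROUP BY account HAVING MIN(amount) >= 2689.0

Result:
account | MIN(amount)
--------+------------
ACC-106 | 3821.78    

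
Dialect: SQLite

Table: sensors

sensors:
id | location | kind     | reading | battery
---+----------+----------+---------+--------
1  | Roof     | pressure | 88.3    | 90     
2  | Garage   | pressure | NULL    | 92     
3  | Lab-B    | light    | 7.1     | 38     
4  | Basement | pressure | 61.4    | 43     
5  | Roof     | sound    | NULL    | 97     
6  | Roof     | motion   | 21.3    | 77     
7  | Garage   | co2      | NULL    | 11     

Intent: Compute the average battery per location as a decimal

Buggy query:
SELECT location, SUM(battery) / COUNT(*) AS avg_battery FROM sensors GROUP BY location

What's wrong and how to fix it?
Bug: Both operands are integers, so '/' performs integer division and truncates

Fix: Cast one side to REAL so the division keeps the fractional part

Corrected query:
SELECT location, SUM(battery) * 1.0 / COUNT(*) AS avg_battery FROM sensors GROUP BY location

Result:
location | avg_battery
---------+------------
Basement | 43         
Garage   | 51.5       
Lab-B    | 38         
Roof     | 88         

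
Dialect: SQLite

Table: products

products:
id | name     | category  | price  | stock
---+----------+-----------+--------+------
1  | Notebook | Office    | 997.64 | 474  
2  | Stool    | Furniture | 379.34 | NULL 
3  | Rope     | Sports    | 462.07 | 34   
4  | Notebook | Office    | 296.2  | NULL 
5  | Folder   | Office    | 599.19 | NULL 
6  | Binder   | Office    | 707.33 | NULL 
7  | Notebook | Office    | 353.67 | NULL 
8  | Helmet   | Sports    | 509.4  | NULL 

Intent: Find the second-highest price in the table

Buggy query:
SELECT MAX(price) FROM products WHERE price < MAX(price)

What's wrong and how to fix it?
Bug: MAX(price) on the right of the comparison is an aggregate-in-WHERE error

Fix: Compute the overall MAX in a subquery, then take MAX of rows below it

Corrected query:
SELECT MAX(price) FROM products WHERE price < (SELECT MAX(price) FROM products)

Result:
MAX(price)
----------
707.33    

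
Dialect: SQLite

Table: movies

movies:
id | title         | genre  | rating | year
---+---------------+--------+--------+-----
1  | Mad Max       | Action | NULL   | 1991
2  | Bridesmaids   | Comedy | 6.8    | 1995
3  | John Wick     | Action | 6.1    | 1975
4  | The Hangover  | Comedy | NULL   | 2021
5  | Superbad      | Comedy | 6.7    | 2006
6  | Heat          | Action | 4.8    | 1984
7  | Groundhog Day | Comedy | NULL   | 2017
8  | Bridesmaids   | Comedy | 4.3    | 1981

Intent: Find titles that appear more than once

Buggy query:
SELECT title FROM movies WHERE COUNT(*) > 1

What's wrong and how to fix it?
Bug: WHERE can't reference COUNT(*); aggregates are computed after WHERE

Fix: GROUP BY title, then filter groups with HAVING COUNT(*) > 1

Corrected query:
SELECT title FROM movies GROUP BY title HAVING COUNT(*) > 1

Result:
title      
-----------
Bridesmaids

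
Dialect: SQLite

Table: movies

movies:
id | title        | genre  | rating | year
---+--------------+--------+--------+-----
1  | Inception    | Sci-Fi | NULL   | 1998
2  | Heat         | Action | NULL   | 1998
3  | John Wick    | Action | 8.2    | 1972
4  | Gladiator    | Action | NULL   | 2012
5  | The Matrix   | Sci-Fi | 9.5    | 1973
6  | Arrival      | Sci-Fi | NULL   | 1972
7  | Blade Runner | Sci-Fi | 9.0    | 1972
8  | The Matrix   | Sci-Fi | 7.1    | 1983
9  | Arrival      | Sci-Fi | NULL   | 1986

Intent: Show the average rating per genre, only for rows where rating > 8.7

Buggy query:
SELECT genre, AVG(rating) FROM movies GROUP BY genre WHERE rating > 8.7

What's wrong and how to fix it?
Bug: WHERE cannot follow GROUP BY

Fix: Move the WHERE clause before GROUP BY

Corrected query:
SELECT genre, AVG(rating) FROM movies WHERE rating > 8.7 GROUP BY genre

Result:
genre  | AVG(rating)
-------+------------
Sci-Fi | 9.25       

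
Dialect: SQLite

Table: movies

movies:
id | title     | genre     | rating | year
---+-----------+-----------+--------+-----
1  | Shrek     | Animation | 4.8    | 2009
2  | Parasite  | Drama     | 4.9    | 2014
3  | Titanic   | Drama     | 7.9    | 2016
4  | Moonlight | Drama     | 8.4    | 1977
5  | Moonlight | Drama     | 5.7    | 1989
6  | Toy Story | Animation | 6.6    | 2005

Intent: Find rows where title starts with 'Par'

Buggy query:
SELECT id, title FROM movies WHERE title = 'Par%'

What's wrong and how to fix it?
Bug: Wildcards only work with LIKE; '=' treats '%' as a literal character

Fix: Use LIKE for wildcard pattern matching

Corrected query:
SELECT id, title FROM movies WHERE title LIKE 'Par%'

Result:
id | title   
---+---------
2  | Parasite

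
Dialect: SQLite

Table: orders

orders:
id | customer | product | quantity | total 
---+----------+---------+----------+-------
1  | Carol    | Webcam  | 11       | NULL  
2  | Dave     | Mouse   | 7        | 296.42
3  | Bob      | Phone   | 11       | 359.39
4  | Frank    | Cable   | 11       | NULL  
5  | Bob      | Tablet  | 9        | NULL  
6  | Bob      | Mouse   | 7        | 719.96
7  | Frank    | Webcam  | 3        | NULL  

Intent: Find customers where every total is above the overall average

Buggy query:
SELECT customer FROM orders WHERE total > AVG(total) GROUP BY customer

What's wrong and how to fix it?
Bug: WHERE evaluates per row before aggregation, so AVG() is unavailable

Fix: Compute the overall average in a scalar subquery and compare each group's MIN against it in HAVING

Corrected query:
SELECT customer FROM orders GROUP BY customer HAVING MIN(total) > (SELECT AVG(total) FROM orders)

Result:
(no rows)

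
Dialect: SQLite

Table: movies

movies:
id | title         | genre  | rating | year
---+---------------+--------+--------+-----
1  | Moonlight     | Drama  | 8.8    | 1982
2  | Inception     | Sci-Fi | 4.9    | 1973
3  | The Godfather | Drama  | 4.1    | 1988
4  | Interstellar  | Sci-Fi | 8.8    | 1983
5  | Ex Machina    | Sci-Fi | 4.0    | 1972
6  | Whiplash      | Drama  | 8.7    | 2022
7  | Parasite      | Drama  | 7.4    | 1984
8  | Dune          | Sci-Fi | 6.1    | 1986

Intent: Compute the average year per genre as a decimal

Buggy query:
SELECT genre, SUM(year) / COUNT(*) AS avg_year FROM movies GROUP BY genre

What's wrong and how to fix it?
Bug: SUM(year) and COUNT(*) are both integers; the division truncates the fractional part

Fix: Cast one side to REAL so the division keeps the fractional part

Corrected query:
SELECT genre, SUM(year) * 1.0 / COUNT(*) AS avg_year FROM movies GROUP BY genre

Result:
genre  | avg_year
-------+---------
Drama  | 1994    
Sci-Fi | 1978.5  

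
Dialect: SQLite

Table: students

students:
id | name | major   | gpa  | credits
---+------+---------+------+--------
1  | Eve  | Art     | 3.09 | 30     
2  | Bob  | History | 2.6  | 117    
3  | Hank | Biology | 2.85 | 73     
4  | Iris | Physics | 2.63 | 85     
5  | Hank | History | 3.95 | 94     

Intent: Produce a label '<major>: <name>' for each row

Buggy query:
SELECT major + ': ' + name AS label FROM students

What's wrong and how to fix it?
Bug: SQLite uses || for string concatenation; + coerces text to numbers (yielding 0)

Fix: Use the || operator for string concatenation

Corrected query:
SELECT major || ': ' || name AS label FROM students

Result:
label        
-------------
Art: Eve     
History: Bob 
Biology: Hank
Physics: Iris
History: Hank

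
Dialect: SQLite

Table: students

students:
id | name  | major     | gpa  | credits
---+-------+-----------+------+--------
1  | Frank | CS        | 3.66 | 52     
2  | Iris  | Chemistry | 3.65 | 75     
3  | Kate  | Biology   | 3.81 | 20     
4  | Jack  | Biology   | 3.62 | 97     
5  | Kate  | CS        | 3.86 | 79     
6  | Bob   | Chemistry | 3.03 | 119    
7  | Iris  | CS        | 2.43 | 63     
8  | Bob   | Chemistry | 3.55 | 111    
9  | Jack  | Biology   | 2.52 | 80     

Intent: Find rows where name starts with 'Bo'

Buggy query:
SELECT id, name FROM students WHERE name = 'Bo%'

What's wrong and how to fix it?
Bug: Wildcards only work with LIKE; '=' treats '%' as a literal character

Fix: Replace '=' with LIKE so 'Bo%' is treated as a pattern

Corrected query:
SELECT id, name FROM students WHERE name LIKE 'Bo%'

Result:
id | name
---+-----
6  | Bob 
8  | Bob 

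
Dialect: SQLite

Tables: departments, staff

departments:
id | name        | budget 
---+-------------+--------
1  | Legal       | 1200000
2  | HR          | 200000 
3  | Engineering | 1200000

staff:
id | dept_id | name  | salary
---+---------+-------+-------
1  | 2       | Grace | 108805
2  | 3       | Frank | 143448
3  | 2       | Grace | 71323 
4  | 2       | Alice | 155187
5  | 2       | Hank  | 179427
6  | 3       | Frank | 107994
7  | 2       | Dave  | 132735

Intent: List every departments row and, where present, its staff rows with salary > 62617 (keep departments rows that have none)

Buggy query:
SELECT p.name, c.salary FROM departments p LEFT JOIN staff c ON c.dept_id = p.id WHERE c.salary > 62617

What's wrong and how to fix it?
Bug: Filtering c.salary in WHERE discards the NULL rows produced by LEFT JOIN, turning it into an inner join

Fix: Put 'c.salary > 62617' in the JOIN's ON clause instead of WHERE

Corrected query:
SELECT p.name, c.salary FROM departments p LEFT JOIN staff c ON c.dept_id = p.id AND c.salary > 62617

Result:
name        | salary
------------+-------
Legal       | NULL  
HR          | 71323 
HR          | 108805
HR          | 132735
HR          | 155187
HR          | 179427
Engineering | 107994
Engineering | 143448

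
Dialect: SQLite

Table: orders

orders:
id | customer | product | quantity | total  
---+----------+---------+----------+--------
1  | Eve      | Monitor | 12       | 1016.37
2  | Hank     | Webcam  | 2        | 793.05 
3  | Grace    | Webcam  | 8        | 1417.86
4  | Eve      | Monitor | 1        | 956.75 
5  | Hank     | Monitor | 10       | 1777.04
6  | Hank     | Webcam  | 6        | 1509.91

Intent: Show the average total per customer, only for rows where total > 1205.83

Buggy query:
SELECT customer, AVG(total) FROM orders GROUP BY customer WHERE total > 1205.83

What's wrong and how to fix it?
Bug: Row-level WHERE must come before GROUP BY in the clause order

Fix: Move the WHERE clause before GROUP BY

Corrected query:
SELECT customer, AVG(total) FROM orders WHERE total > 1205.83 GROUP BY customer

Result:
customer | AVG(total)
---------+-----------
Grace    | 1417.86   
Hank     | 1643.475  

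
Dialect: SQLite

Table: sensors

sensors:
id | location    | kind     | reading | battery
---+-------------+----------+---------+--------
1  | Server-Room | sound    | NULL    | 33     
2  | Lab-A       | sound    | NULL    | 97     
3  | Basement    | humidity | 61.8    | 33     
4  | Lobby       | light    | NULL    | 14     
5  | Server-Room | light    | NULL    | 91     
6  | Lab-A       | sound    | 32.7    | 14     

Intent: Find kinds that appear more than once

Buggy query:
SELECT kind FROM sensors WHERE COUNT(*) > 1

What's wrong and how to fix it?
Bug: COUNT(*) is an aggregate and cannot be used in WHERE

Fix: GROUP BY kind, then filter groups with HAVING COUNT(*) > 1

Corrected query:
SELECT kind FROM sensors GROUP BY kind HAVING COUNT(*) > 1

Result:
kind 
-----
light
sound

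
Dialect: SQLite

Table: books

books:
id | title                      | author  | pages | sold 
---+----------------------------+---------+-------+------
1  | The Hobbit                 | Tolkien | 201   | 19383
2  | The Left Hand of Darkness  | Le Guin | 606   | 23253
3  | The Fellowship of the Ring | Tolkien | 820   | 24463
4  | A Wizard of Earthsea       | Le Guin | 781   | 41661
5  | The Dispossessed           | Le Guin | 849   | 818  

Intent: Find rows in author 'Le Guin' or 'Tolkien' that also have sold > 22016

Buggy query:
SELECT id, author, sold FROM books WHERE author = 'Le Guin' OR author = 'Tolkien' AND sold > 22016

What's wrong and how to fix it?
Bug: Without parentheses, AND is evaluated before OR, so the sold filter only applies to the 'Tolkien' branch

Fix: Add parentheses around the OR so the AND applies to both alternatives

Corrected query:
SELECT id, author, sold FROM books WHERE (author = 'Le Guin' OR author = 'Tolkien') AND sold > 22016

Result:
id | author  | sold 
---+---------+------
2  | Le Guin | 23253
3  | Tolkien | 24463
4  | Le Guin | 41661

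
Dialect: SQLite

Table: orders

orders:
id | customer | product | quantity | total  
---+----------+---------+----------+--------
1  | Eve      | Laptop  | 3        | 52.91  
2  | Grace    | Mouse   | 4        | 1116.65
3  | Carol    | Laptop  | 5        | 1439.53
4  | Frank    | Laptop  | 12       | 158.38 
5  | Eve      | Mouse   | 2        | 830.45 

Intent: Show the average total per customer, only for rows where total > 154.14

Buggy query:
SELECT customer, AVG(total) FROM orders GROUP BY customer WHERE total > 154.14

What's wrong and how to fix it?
Bug: Row-level WHERE must come before GROUP BY in the clause order

Fix: Move the WHERE clause before GROUP BY

Corrected query:
SELECT customer, AVG(total) FROM orders WHERE total > 154.14 GROUP BY customer

Result:
customer | AVG(total)
---------+-----------
Carol    | 1439.53   
Eve      | 830.45    
Frank    | 158.38    
Grace    | 1116.65   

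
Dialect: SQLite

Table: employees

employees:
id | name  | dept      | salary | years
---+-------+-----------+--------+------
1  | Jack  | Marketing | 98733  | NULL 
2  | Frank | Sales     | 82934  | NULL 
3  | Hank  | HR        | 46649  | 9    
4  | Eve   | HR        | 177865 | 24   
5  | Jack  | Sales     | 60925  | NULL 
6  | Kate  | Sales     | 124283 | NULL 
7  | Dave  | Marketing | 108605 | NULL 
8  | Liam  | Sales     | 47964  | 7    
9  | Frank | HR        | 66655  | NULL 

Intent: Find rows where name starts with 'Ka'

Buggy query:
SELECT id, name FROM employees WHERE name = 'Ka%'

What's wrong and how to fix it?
Bug: Wildcards only work with LIKE; '=' treats '%' as a literal character

Fix: Replace '=' with LIKE so 'Ka%' is treated as a pattern

Corrected query:
SELECT id, name FROM employees WHERE name LIKE 'Ka%'

Result:
id | name
---+-----
6  | Kate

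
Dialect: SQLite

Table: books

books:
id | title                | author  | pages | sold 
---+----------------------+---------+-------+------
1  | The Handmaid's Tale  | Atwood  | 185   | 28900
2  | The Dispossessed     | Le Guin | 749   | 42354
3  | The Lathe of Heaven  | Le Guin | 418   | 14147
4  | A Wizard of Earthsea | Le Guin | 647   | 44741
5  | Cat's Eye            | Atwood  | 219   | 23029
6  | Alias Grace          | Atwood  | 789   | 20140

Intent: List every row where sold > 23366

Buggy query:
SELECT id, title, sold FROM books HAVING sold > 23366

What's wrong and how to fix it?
Bug: HAVING filters the output of aggregation, but this query has no GROUP BY and no aggregate functions, so SQLite rejects it (HAVING clause on a non-aggregate query); the condition here is per row

Fix: Use WHERE for row-level filtering

Corrected query:
SELECT id, title, sold FROM books WHERE sold > 23366

Result:
id | title                | sold 
---+----------------------+------
1  | The Handmaid's Tale  | 28900
2  | The Dispossessed     | 42354
4  | A Wizard of Earthsea | 44741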